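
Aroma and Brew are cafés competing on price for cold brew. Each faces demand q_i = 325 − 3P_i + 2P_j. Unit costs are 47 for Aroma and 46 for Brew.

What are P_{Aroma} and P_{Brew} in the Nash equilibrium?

Aroma's profit: π = (P_{Aroma} − 47)(325 − 3P_{Aroma} + 2P_{Brew}).
∂π/∂P_{Aroma} = 466 − 6P_{Aroma} + 2P_{Brew} = 0 ⇒ P_{Aroma} = 233/3 + (1/3)P_{Brew}.
Similarly P_{Brew} = 463/6 + (1/3)P_{Aroma}.
Plugging P_{Brew} into Aroma's best response: P_{Aroma} = 233/3 + (1/3)(463/6 + (1/3)P_{Aroma}) ⇒ (8/9)P_{Aroma} = 1861/18, so P_{Aroma} = 116.3125.
Then P_{Brew} = 463/6 + (1/3)·116.3125 = 115.9375.

116.3125, 115.9375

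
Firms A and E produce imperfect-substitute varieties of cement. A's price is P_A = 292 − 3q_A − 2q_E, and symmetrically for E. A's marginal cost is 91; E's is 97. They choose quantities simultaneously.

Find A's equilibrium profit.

Firm A's profit: π = q_A(292 − 3q_A − 2q_E) − 91q_A.
∂π/∂q_A = 201 − 6q_A − 2q_E = 0 ⇒ q_A = 33.5 − (1/3)q_E.
Similarly q_E = 32.5 − (1/3)q_A.
Solving the two reaction functions simultaneously: (1 − (−1/3)(−1/3))q_A = 33.5 − (1/3)·32.5, so (8/9)q_A = 68/3 and q_A = 25.5.
Then q_E = 32.5 − (1/3)·25.5 = 24.
P_A = 292 − 3·25.5 − 2·24 = 167.5.
Profit = (167.5 − 91)·25.5 = 1950.75.

1950.75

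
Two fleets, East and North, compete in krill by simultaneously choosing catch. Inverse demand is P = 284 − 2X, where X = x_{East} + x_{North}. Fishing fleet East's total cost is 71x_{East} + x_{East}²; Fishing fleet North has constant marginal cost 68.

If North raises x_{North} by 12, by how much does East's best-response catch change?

-4

Fishing fleet East's profit: π = x_{East}(284 − 2(x_{East} + x_{North})) − 71x_{East} − x_{East}².
∂π/∂x_{East} = 213 − 6x_{East} − 2x_{North} = 0, so x_{East} = 35.5 − (1/3)x_{North}.
The reaction-function slope is −1/3, so a 12-unit rise in x_{North} moves x_{East} by −1/3 × 12 = −4. East's best response falls — the actions are strategic substitutes.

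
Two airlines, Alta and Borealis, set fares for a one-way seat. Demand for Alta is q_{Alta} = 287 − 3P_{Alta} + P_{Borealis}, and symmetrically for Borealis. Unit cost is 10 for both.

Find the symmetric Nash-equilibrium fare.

Alta's profit: π = (P_{Alta} − 10)(287 − 3P_{Alta} + P_{Borealis}).
∂π/∂P_{Alta} = 317 − 6P_{Alta} + P_{Borealis} = 0 ⇒ P_{Alta} = 317/6 + (1/6)P_{Borealis}.
By symmetry P_{Borealis} = P_{Alta}; substituting into the reaction function, (5/6)P_{Alta} = 317/6 and P_{Alta} = 63.4.

63.4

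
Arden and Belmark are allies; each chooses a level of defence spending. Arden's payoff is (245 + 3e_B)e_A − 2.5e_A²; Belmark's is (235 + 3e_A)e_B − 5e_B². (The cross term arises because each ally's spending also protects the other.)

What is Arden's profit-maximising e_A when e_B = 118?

119.8

Expanding Arden's payoff: 245e_A + 3e_Be_A − 2.5e_A².
∂π/∂e_A = 245 + 3e_B − 5e_A = 0, so e_A = 49 + 0.6e_B.
At e_B = 118: e_A = 49 + 0.6·118 = 119.8.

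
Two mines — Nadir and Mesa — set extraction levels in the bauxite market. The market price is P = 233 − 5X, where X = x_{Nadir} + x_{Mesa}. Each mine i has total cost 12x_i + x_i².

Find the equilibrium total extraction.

Mine Nadir's profit: π = x_{Nadir}(233 − 5(x_{Nadir} + x_{Mesa})) − 12x_{Nadir} − x_{Nadir}².
∂π/∂x_{Nadir} = 221 − 12x_{Nadir} − 5x_{Mesa} = 0, so x_{Nadir} = 221/12 − (5/12)x_{Mesa}.
By symmetry x_{Mesa} = x_{Nadir}; substituting into the reaction function, (17/12)x_{Nadir} = 221/12 and x_{Nadir} = 13.
Total extraction: 13 + 13 = 26.

26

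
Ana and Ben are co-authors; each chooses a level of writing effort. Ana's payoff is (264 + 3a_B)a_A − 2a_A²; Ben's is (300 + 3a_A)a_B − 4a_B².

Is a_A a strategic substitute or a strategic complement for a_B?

strategic complements

Expanding Ana's payoff: 264a_A + 3a_Ba_A − 2a_A².
∂π/∂a_A = 264 + 3a_B − 4a_A = 0, so a_A = 66 + 0.75a_B.
The best-response slope da_A/da_B = 0.75 > 0: the reaction function is upward-sloping, so the choices are strategic complements.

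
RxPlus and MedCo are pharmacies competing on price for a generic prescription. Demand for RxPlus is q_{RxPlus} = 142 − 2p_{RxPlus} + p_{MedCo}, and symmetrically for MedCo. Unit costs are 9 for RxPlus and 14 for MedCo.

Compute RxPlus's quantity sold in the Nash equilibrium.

90

RxPlus's profit: π = (p_{RxPlus} − 9)(142 − 2p_{RxPlus} + p_{MedCo}).
∂π/∂p_{RxPlus} = 160 − 4p_{RxPlus} + p_{MedCo} = 0 ⇒ p_{RxPlus} = 40 + 0.25p_{MedCo}.
Similarly p_{MedCo} = 42.5 + 0.25p_{RxPlus}.
Plugging p_{MedCo} into RxPlus's best response: p_{RxPlus} = 40 + 0.25(42.5 + 0.25p_{RxPlus}) ⇒ 0.9375p_{RxPlus} = 50.625, so p_{RxPlus} = 54.
Then p_{MedCo} = 42.5 + 0.25·54 = 56.
q_{RxPlus} = 142 − 2·54 + 56 = 90.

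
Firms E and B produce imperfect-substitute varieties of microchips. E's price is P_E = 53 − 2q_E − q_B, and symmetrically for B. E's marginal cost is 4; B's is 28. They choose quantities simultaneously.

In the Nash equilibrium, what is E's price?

Firm E's profit: π = q_E(53 − 2q_E − q_B) − 4q_E.
∂π/∂q_E = 49 − 4q_E − q_B = 0 ⇒ q_E = 12.25 − 0.25q_B.
Similarly q_B = 6.25 − 0.25q_E.
Substituting the second reaction function into the first: q_E = 12.25 − 0.25(6.25 − 0.25q_E), which gives 0.9375q_E = 10.6875 ⇒ q_E = 11.4.
Then q_B = 6.25 − 0.25·11.4 = 3.4.
P_E = 53 − 2·11.4 − 3.4 = 26.8.

26.8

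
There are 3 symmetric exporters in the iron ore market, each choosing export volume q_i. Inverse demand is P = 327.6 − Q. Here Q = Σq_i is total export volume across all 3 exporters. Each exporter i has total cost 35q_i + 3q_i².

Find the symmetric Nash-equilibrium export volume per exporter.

A representative exporter's profit is π_i = q_i(327.6 − Q) − 35q_i − 3q_i², with Q = q_i + Σ_{j≠i} q_j.
First-order condition: 292.6 − 8q_i − Σ_{j≠i} q_j = 0.
Imposing symmetry (q_j = q for all j) turns Σ_{j≠i} q_j into 2q, so 292.6 = 10q and q = 29.26.

29.26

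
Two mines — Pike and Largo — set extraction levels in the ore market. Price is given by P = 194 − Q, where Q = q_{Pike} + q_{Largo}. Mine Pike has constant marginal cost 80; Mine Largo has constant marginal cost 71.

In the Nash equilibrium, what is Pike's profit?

Mine Pike's profit: π = q_{Pike}(194 − (q_{Pike} + q_{Largo})) − 80q_{Pike}.
∂π/∂q_{Pike} = 114 − 2q_{Pike} − q_{Largo} = 0, so q_{Pike} = 57 − 0.5q_{Largo}.
By the same steps for Largo: q_{Largo} = 61.5 − 0.5q_{Pike}.
Solving the two reaction functions simultaneously: (1 − (−0.5)(−0.5))q_{Pike} = 57 − 0.5·61.5, so 0.75q_{Pike} = 26.25 and q_{Pike} = 35.
Then q_{Largo} = 61.5 − 0.5·35 = 44.
Price P = 194 − 79 = 115.
Pike's profit: (115 − 80)·35 = 1225.

1225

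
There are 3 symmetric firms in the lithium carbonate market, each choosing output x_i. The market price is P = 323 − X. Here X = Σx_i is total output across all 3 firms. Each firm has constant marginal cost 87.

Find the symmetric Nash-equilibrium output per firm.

59

A representative firm's profit is π_i = x_i(323 − X) − 87x_i, with X = x_i + Σ_{j≠i} x_j.
First-order condition: 236 − 2x_i − Σ_{j≠i} x_j = 0.
In a symmetric equilibrium every firm chooses the same x, so Σ_{j≠i} x_j = 2x. The condition becomes 236 − 4x = 0, giving x = 236/4 = 59.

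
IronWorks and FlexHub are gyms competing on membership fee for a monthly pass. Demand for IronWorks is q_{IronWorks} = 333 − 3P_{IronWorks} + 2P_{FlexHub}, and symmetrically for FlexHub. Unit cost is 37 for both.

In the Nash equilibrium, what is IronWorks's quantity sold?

222

IronWorks's profit: π = (P_{IronWorks} − 37)(333 − 3P_{IronWorks} + 2P_{FlexHub}).
∂π/∂P_{IronWorks} = 444 − 6P_{IronWorks} + 2P_{FlexHub} = 0 ⇒ P_{IronWorks} = 74 + (1/3)P_{FlexHub}.
By symmetry P_{FlexHub} = P_{IronWorks}; substituting into the reaction function, (2/3)P_{IronWorks} = 74 and P_{IronWorks} = 111.
q_{IronWorks} = 333 − 3·111 + 2·111 = 222.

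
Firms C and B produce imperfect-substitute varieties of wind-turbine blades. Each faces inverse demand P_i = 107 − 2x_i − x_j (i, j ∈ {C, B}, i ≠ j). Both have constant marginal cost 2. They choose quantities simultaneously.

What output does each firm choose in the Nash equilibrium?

Firm C's profit: π = x_C(107 − 2x_C − x_B) − 2x_C.
∂π/∂x_C = 105 − 4x_C − x_B = 0 ⇒ x_C = 26.25 − 0.25x_B.
The game is symmetric, so in equilibrium x_B = x_C: the reaction function gives 1.25x_C = 26.25, hence x_C = 21.

21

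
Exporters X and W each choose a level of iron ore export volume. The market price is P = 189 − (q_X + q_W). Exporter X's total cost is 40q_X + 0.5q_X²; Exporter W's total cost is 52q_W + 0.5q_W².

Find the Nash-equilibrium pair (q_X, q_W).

38.75, 32.75

Exporter X's profit: π = q_X(189 − (q_X + q_W)) − 40q_X − 0.5q_X².
∂π/∂q_X = 149 − 3q_X − q_W = 0, so q_X = 149/3 − (1/3)q_W.
By the same steps for W: q_W = 137/3 − (1/3)q_X.
Plugging q_W into X's best response: q_X = 149/3 − (1/3)(137/3 − (1/3)q_X) ⇒ (8/9)q_X = 310/9, so q_X = 38.75.
Then q_W = 137/3 − (1/3)·38.75 = 32.75.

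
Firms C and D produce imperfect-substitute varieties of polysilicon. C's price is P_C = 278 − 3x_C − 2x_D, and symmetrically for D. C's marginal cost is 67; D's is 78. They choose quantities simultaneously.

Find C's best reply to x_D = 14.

30.5

Firm C's profit: π = x_C(278 − 3x_C − 2x_D) − 67x_C.
∂π/∂x_C = 211 − 6x_C − 2x_D = 0 ⇒ x_C = 211/6 − (1/3)x_D.
At x_D = 14: x_C = 211/6 − (1/3)·14 = 30.5.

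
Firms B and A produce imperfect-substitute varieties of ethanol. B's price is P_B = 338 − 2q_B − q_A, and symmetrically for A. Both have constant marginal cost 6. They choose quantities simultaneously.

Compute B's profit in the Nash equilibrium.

Firm B's profit: π = q_B(338 − 2q_B − q_A) − 6q_B.
∂π/∂q_B = 332 − 4q_B − q_A = 0 ⇒ q_B = 83 − 0.25q_A.
The game is symmetric, so in equilibrium q_A = q_B: the reaction function gives 1.25q_B = 83, hence q_B = 66.4.
P_B = 338 − 2·66.4 − 66.4 = 138.8.
Profit = (138.8 − 6)·66.4 = 8817.92.

8817.92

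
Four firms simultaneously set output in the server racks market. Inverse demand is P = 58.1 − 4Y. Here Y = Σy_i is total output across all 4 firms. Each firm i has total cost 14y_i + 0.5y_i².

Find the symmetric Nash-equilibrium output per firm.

2.1

A representative firm's profit is π_i = y_i(58.1 − 4Y) − 14y_i − 0.5y_i², with Y = y_i + Σ_{j≠i} y_j.
First-order condition: 44.1 − 9y_i − 4Σ_{j≠i} y_j = 0.
In a symmetric equilibrium every firm chooses the same y, so Σ_{j≠i} y_j = 3y. The condition becomes 44.1 − 21y = 0, giving y = 44.1/21 = 2.1.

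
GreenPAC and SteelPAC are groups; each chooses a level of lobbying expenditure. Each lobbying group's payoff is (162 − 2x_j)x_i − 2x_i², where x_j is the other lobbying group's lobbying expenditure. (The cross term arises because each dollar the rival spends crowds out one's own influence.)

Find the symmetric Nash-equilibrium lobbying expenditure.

GreenPAC's payoff is (162 − 2x_S)x_G − 2x_G².
∂π/∂x_G = 162 − 2x_S − 4x_G = 0, so x_G = 40.5 − 0.5x_S.
By symmetry x_S = x_G; substituting into the reaction function, 1.5x_G = 40.5 and x_G = 27.

27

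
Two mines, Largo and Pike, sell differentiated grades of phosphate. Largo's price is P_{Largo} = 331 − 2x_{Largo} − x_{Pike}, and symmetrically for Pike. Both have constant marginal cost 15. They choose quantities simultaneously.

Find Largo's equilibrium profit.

7988.48

Mine Largo's profit: π = x_{Largo}(331 − 2x_{Largo} − x_{Pike}) − 15x_{Largo}.
∂π/∂x_{Largo} = 316 − 4x_{Largo} − x_{Pike} = 0 ⇒ x_{Largo} = 79 − 0.25x_{Pike}.
The game is symmetric, so in equilibrium x_{Pike} = x_{Largo}: the reaction function gives 1.25x_{Largo} = 79, hence x_{Largo} = 63.2.
P_{Largo} = 331 − 2·63.2 − 63.2 = 141.4.
Profit = (141.4 − 15)·63.2 = 7988.48.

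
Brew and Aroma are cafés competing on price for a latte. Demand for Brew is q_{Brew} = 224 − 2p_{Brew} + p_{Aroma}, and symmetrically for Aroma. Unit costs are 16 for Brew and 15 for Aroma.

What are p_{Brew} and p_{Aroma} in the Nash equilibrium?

Brew's profit: π = (p_{Brew} − 16)(224 − 2p_{Brew} + p_{Aroma}).
∂π/∂p_{Brew} = 256 − 4p_{Brew} + p_{Aroma} = 0 ⇒ p_{Brew} = 64 + 0.25p_{Aroma}.
Similarly p_{Aroma} = 63.5 + 0.25p_{Brew}.
Substituting the second reaction function into the first: p_{Brew} = 64 + 0.25(63.5 + 0.25p_{Brew}), which gives 0.9375p_{Brew} = 79.875 ⇒ p_{Brew} = 85.2.
Then p_{Aroma} = 63.5 + 0.25·85.2 = 84.8.

85.2, 84.8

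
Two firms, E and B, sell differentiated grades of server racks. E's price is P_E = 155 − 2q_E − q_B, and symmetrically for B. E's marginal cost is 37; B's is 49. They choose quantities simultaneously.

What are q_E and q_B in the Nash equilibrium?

24.4, 20.4

Firm E's profit: π = q_E(155 − 2q_E − q_B) − 37q_E.
∂π/∂q_E = 118 − 4q_E − q_B = 0 ⇒ q_E = 29.5 − 0.25q_B.
Similarly q_B = 26.5 − 0.25q_E.
Solving the two reaction functions simultaneously: (1 − (−0.25)(−0.25))q_E = 29.5 − 0.25·26.5, so 0.9375q_E = 22.875 and q_E = 24.4.
Then q_B = 26.5 − 0.25·24.4 = 20.4.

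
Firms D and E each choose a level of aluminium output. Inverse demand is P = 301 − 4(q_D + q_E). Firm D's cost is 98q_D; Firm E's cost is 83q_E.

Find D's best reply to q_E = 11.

19.875

Firm D's profit: π = q_D(301 − 4(q_D + q_E)) − 98q_D.
∂π/∂q_D = 203 − 8q_D − 4q_E = 0, so q_D = 25.375 − 0.5q_E.
At q_E = 11: q_D = 25.375 − 0.5·11 = 19.875.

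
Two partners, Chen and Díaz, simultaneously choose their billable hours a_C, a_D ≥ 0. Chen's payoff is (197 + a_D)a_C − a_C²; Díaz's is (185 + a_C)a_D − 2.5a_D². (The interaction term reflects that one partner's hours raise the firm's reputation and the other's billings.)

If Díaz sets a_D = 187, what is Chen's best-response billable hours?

192

Expanding Chen's payoff: 197a_C + a_Da_C − a_C².
∂π/∂a_C = 197 + a_D − 2a_C = 0, so a_C = 98.5 + 0.5a_D.
At a_D = 187: a_C = 98.5 + 0.5·187 = 192.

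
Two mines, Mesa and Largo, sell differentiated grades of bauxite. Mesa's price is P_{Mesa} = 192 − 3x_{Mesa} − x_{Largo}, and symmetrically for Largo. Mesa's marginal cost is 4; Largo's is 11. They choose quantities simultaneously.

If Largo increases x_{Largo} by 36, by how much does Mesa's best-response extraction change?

Mine Mesa's profit: π = x_{Mesa}(192 − 3x_{Mesa} − x_{Largo}) − 4x_{Mesa}.
∂π/∂x_{Mesa} = 188 − 6x_{Mesa} − x_{Largo} = 0 ⇒ x_{Mesa} = 94/3 − (1/6)x_{Largo}.
The reaction-function slope is −1/6, so a 36-unit rise in x_{Largo} moves x_{Mesa} by −1/6 × 36 = −6. Mesa's best response falls — the actions are strategic substitutes.

-6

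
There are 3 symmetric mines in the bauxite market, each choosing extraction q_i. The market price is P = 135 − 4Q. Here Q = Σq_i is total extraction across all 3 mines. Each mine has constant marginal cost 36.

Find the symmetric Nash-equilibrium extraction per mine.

6.1875

A representative mine's profit is π_i = q_i(135 − 4Q) − 36q_i, with Q = q_i + Σ_{j≠i} q_j.
First-order condition: 99 − 8q_i − 4Σ_{j≠i} q_j = 0.
Imposing symmetry (q_j = q for all j) turns Σ_{j≠i} q_j into 2q, so 99 = 16q and q = 6.1875.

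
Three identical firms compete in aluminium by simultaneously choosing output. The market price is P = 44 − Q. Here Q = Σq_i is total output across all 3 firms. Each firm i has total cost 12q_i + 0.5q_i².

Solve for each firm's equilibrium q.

A representative firm's profit is π_i = q_i(44 − Q) − 12q_i − 0.5q_i², with Q = q_i + Σ_{j≠i} q_j.
First-order condition: 32 − 3q_i − Σ_{j≠i} q_j = 0.
Imposing symmetry (q_j = q for all j) turns Σ_{j≠i} q_j into 2q, so 32 = 5q and q = 6.4.

6.4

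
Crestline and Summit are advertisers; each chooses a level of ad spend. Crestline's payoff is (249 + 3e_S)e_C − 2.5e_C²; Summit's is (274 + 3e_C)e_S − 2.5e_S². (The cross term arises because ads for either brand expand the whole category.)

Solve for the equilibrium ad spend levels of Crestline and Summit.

Expanding Crestline's payoff: 249e_C + 3e_Se_C − 2.5e_C².
∂π/∂e_C = 249 + 3e_S − 5e_C = 0, so e_C = 49.8 + 0.6e_S.
Likewise for Summit: e_S = 54.8 + 0.6e_C.
Substituting the second reaction function into the first: e_C = 49.8 + 0.6(54.8 + 0.6e_C), which gives 0.64e_C = 82.68 ⇒ e_C = 129.1875.
Then e_S = 54.8 + 0.6·129.1875 = 132.3125.

129.1875, 132.3125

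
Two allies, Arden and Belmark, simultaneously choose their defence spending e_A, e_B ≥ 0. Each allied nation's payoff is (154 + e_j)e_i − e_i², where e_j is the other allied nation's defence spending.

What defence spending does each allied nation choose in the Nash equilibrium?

Arden's payoff is (154 + e_B)e_A − e_A².
∂π/∂e_A = 154 + e_B − 2e_A = 0, so e_A = 77 + 0.5e_B.
Setting e_A = e_B in the reaction function: e_A = 77 + 0.5e_A, so e_A = 77 / 0.5 = 154.

154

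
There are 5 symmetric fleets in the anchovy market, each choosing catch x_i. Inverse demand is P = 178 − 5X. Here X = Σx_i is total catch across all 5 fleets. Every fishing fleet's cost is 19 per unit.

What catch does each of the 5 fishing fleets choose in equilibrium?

5.3

A representative fishing fleet's profit is π_i = x_i(178 − 5X) − 19x_i, with X = x_i + Σ_{j≠i} x_j.
First-order condition: 159 − 10x_i − 5Σ_{j≠i} x_j = 0.
Imposing symmetry (x_j = x for all j) turns Σ_{j≠i} x_j into 4x, so 159 = 30x and x = 5.3.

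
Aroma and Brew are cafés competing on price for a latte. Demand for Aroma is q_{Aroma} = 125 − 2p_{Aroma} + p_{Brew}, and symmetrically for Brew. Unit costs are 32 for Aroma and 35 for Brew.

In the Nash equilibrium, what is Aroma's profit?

Aroma's profit: π = (p_{Aroma} − 32)(125 − 2p_{Aroma} + p_{Brew}).
∂π/∂p_{Aroma} = 189 − 4p_{Aroma} + p_{Brew} = 0 ⇒ p_{Aroma} = 47.25 + 0.25p_{Brew}.
Similarly p_{Brew} = 48.75 + 0.25p_{Aroma}.
Solving the two reaction functions simultaneously: (1 − (0.25)(0.25))p_{Aroma} = 47.25 + 0.25·48.75, so 0.9375p_{Aroma} = 59.4375 and p_{Aroma} = 63.4.
Then p_{Brew} = 48.75 + 0.25·63.4 = 64.6.
q_{Aroma} = 125 − 2·63.4 + 64.6 = 62.8.
Profit = (63.4 − 32)·62.8 = 1971.92.

1971.92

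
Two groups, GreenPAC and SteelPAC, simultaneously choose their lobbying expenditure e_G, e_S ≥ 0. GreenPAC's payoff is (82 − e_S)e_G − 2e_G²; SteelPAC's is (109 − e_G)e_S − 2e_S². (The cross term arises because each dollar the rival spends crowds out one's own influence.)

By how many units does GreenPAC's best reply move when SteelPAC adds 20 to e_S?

Expanding GreenPAC's payoff: 82e_G − e_Se_G − 2e_G².
∂π/∂e_G = 82 − e_S − 4e_G = 0, so e_G = 20.5 − 0.25e_S.
The reaction-function slope is −0.25, so a 20-unit rise in e_S moves e_G by −0.25 × 20 = −5. GreenPAC's best response falls — the actions are strategic substitutes.

-5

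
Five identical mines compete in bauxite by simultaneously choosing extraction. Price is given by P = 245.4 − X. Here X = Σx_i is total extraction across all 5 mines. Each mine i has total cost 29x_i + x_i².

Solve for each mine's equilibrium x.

A representative mine's profit is π_i = x_i(245.4 − X) − 29x_i − x_i², with X = x_i + Σ_{j≠i} x_j.
First-order condition: 216.4 − 4x_i − Σ_{j≠i} x_j = 0.
With identical mines, set every x_j = x: then 216.4 − 4x − 4x = 0, i.e. x = 216.4/8 = 27.05.

27.05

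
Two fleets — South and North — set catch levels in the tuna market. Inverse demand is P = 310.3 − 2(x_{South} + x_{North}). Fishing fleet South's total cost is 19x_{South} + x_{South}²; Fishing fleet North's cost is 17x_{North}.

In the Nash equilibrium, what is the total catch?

Fishing fleet South's profit: π = x_{South}(310.3 − 2(x_{South} + x_{North})) − 19x_{South} − x_{South}².
∂π/∂x_{South} = 291.3 − 6x_{South} − 2x_{North} = 0, so x_{South} = 48.55 − (1/3)x_{North}.
For North: ∂π/∂x_{North} = 293.3 − 4x_{North} − 2x_{South} = 0 ⇒ x_{North} = 73.325 − 0.5x_{South}.
Substituting the second reaction function into the first: x_{South} = 48.55 − (1/3)(73.325 − 0.5x_{South}), which gives (5/6)x_{South} = 2893/120 ⇒ x_{South} = 28.93.
Then x_{North} = 73.325 − 0.5·28.93 = 58.86.
Total catch: 28.93 + 58.86 = 87.79.

87.79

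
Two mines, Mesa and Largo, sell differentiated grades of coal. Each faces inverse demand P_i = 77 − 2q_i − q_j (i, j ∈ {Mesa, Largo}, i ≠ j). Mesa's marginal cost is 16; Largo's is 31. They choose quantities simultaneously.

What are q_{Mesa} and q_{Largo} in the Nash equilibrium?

Mine Mesa's profit: π = q_{Mesa}(77 − 2q_{Mesa} − q_{Largo}) − 16q_{Mesa}.
∂π/∂q_{Mesa} = 61 − 4q_{Mesa} − q_{Largo} = 0 ⇒ q_{Mesa} = 15.25 − 0.25q_{Largo}.
Similarly q_{Largo} = 11.5 − 0.25q_{Mesa}.
Plugging q_{Largo} into Mesa's best response: q_{Mesa} = 15.25 − 0.25(11.5 − 0.25q_{Mesa}) ⇒ 0.9375q_{Mesa} = 12.375, so q_{Mesa} = 13.2.
Then q_{Largo} = 11.5 − 0.25·13.2 = 8.2.

13.2, 8.2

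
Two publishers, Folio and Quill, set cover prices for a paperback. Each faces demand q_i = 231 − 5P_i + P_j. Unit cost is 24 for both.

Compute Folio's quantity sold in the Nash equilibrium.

75

Folio's profit: π = (P_{Folio} − 24)(231 − 5P_{Folio} + P_{Quill}).
∂π/∂P_{Folio} = 351 − 10P_{Folio} + P_{Quill} = 0 ⇒ P_{Folio} = 35.1 + 0.1P_{Quill}.
Setting P_{Folio} = P_{Quill} in the reaction function: P_{Folio} = 35.1 + 0.1P_{Folio}, so P_{Folio} = 35.1 / 0.9 = 39.
q_{Folio} = 231 − 5·39 + 39 = 75.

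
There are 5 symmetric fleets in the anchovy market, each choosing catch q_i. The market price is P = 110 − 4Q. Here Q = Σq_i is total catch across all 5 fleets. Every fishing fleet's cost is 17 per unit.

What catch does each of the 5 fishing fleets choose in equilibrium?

3.875

A representative fishing fleet's profit is π_i = q_i(110 − 4Q) − 17q_i, with Q = q_i + Σ_{j≠i} q_j.
First-order condition: 93 − 8q_i − 4Σ_{j≠i} q_j = 0.
In a symmetric equilibrium every fishing fleet chooses the same q, so Σ_{j≠i} q_j = 4q. The condition becomes 93 − 24q = 0, giving q = 93/24 = 3.875.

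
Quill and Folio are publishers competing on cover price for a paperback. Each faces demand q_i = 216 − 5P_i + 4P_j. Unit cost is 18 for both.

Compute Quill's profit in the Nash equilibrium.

5445

Quill's profit: π = (P_{Quill} − 18)(216 − 5P_{Quill} + 4P_{Folio}).
∂π/∂P_{Quill} = 306 − 10P_{Quill} + 4P_{Folio} = 0 ⇒ P_{Quill} = 30.6 + 0.4P_{Folio}.
The game is symmetric, so in equilibrium P_{Folio} = P_{Quill}: the reaction function gives 0.6P_{Quill} = 30.6, hence P_{Quill} = 51.
q_{Quill} = 216 − 5·51 + 4·51 = 165.
Profit = (51 − 18)·165 = 5445.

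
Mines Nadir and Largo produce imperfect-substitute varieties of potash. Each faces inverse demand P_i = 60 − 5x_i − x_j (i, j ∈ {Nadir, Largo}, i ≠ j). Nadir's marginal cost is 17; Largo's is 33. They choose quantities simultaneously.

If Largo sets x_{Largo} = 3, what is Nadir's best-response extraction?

Mine Nadir's profit: π = x_{Nadir}(60 − 5x_{Nadir} − x_{Largo}) − 17x_{Nadir}.
∂π/∂x_{Nadir} = 43 − 10x_{Nadir} − x_{Largo} = 0 ⇒ x_{Nadir} = 4.3 − 0.1x_{Largo}.
At x_{Largo} = 3: x_{Nadir} = 4.3 − 0.1·3 = 4.

4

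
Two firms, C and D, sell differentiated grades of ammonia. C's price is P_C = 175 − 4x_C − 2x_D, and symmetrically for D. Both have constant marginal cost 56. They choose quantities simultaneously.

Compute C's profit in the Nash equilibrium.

Firm C's profit: π = x_C(175 − 4x_C − 2x_D) − 56x_C.
∂π/∂x_C = 119 − 8x_C − 2x_D = 0 ⇒ x_C = 14.875 − 0.25x_D.
By symmetry x_D = x_C; substituting into the reaction function, 1.25x_C = 14.875 and x_C = 11.9.
P_C = 175 − 4·11.9 − 2·11.9 = 103.6.
Profit = (103.6 − 56)·11.9 = 566.44.

566.44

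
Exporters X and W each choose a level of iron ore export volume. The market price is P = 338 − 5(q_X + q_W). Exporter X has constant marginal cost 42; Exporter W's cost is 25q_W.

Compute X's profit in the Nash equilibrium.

Exporter X's profit: π = q_X(338 − 5(q_X + q_W)) − 42q_X.
∂π/∂q_X = 296 − 10q_X − 5q_W = 0, so q_X = 29.6 − 0.5q_W.
By the same steps for W: q_W = 31.3 − 0.5q_X.
Plugging q_W into X's best response: q_X = 29.6 − 0.5(31.3 − 0.5q_X) ⇒ 0.75q_X = 13.95, so q_X = 18.6.
Then q_W = 31.3 − 0.5·18.6 = 22.
Price P = 338 − 5·40.6 = 135.
X's profit: (135 − 42)·18.6 = 1729.8.

1729.8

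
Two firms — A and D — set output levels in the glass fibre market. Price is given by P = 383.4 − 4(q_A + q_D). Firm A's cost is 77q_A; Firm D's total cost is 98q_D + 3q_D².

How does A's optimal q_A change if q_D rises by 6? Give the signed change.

-3

Firm A's profit: π = q_A(383.4 − 4(q_A + q_D)) − 77q_A.
∂π/∂q_A = 306.4 − 8q_A − 4q_D = 0, so q_A = 38.3 − 0.5q_D.
The reaction-function slope is −0.5, so a 6-unit rise in q_D moves q_A by −0.5 × 6 = −3. A's best response falls — the actions are strategic substitutes.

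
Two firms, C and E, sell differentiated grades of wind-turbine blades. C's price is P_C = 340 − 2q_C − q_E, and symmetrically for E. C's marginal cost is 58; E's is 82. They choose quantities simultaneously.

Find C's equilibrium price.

174

Firm C's profit: π = q_C(340 − 2q_C − q_E) − 58q_C.
∂π/∂q_C = 282 − 4q_C − q_E = 0 ⇒ q_C = 70.5 − 0.25q_E.
Similarly q_E = 64.5 − 0.25q_C.
Solving the two reaction functions simultaneously: (1 − (−0.25)(−0.25))q_C = 70.5 − 0.25·64.5, so 0.9375q_C = 54.375 and q_C = 58.
Then q_E = 64.5 − 0.25·58 = 50.
P_C = 340 − 2·58 − 50 = 174.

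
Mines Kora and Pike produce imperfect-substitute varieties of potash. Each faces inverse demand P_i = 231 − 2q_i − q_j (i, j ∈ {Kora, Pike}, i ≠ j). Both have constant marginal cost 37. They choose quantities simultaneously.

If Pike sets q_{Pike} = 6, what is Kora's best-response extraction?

47

Mine Kora's profit: π = q_{Kora}(231 − 2q_{Kora} − q_{Pike}) − 37q_{Kora}.
∂π/∂q_{Kora} = 194 − 4q_{Kora} − q_{Pike} = 0 ⇒ q_{Kora} = 48.5 − 0.25q_{Pike}.
At q_{Pike} = 6: q_{Kora} = 48.5 − 0.25·6 = 47.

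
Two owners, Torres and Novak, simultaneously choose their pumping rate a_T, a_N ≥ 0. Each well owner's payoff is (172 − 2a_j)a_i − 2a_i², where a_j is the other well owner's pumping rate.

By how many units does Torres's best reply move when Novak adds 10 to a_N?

Torres's payoff is (172 − 2a_N)a_T − 2a_T².
∂π/∂a_T = 172 − 2a_N − 4a_T = 0, so a_T = 43 − 0.5a_N.
The reaction-function slope is −0.5, so a 10-unit rise in a_N moves a_T by −0.5 × 10 = −5. Torres's best response falls — the actions are strategic substitutes.

-5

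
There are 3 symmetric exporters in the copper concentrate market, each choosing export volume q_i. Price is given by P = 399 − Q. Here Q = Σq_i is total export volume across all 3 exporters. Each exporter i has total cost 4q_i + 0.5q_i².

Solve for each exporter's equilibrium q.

79

A representative exporter's profit is π_i = q_i(399 − Q) − 4q_i − 0.5q_i², with Q = q_i + Σ_{j≠i} q_j.
First-order condition: 395 − 3q_i − Σ_{j≠i} q_j = 0.
In a symmetric equilibrium every exporter chooses the same q, so Σ_{j≠i} q_j = 2q. The condition becomes 395 − 5q = 0, giving q = 395/5 = 79.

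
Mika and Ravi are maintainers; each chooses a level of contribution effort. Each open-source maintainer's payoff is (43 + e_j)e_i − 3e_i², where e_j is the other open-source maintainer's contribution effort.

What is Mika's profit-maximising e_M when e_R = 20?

10.5

Mika's payoff is (43 + e_R)e_M − 3e_M².
∂π/∂e_M = 43 + e_R − 6e_M = 0, so e_M = 43/6 + (1/6)e_R.
At e_R = 20: e_M = 43/6 + (1/6)·20 = 10.5.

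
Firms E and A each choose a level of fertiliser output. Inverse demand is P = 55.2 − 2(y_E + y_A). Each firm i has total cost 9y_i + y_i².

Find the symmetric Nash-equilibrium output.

Firm E's profit: π = y_E(55.2 − 2(y_E + y_A)) − 9y_E − y_E².
∂π/∂y_E = 46.2 − 6y_E − 2y_A = 0, so y_E = 7.7 − (1/3)y_A.
Setting y_E = y_A in the reaction function: y_E = 7.7 − (1/3)y_E, so y_E = 7.7 / (4/3) = 5.775.

5.775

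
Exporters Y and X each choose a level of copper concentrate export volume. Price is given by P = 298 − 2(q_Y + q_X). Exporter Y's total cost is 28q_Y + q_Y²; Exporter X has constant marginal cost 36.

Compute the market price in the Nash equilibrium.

Exporter Y's profit: π = q_Y(298 − 2(q_Y + q_X)) − 28q_Y − q_Y².
∂π/∂q_Y = 270 − 6q_Y − 2q_X = 0, so q_Y = 45 − (1/3)q_X.
For X: ∂π/∂q_X = 262 − 4q_X − 2q_Y = 0 ⇒ q_X = 65.5 − 0.5q_Y.
Solving the two reaction functions simultaneously: (1 − (−1/3)(−0.5))q_Y = 45 − (1/3)·65.5, so (5/6)q_Y = 139/6 and q_Y = 27.8.
Then q_X = 65.5 − 0.5·27.8 = 51.6.
Equilibrium price: P = 298 − 2·79.4 = 139.2.

139.2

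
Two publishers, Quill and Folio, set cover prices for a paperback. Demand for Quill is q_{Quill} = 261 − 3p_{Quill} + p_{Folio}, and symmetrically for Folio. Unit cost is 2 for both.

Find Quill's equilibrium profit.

Quill's profit: π = (p_{Quill} − 2)(261 − 3p_{Quill} + p_{Folio}).
∂π/∂p_{Quill} = 267 − 6p_{Quill} + p_{Folio} = 0 ⇒ p_{Quill} = 44.5 + (1/6)p_{Folio}.
By symmetry p_{Folio} = p_{Quill}; substituting into the reaction function, (5/6)p_{Quill} = 44.5 and p_{Quill} = 53.4.
q_{Quill} = 261 − 3·53.4 + 53.4 = 154.2.
Profit = (53.4 − 2)·154.2 = 7925.88.

7925.88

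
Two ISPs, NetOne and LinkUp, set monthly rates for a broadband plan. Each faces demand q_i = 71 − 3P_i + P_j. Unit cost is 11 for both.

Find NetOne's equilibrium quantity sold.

29.4

NetOne's profit: π = (P_{NetOne} − 11)(71 − 3P_{NetOne} + P_{LinkUp}).
∂π/∂P_{NetOne} = 104 − 6P_{NetOne} + P_{LinkUp} = 0 ⇒ P_{NetOne} = 52/3 + (1/6)P_{LinkUp}.
The game is symmetric, so in equilibrium P_{LinkUp} = P_{NetOne}: the reaction function gives (5/6)P_{NetOne} = 52/3, hence P_{NetOne} = 20.8.
q_{NetOne} = 71 − 3·20.8 + 20.8 = 29.4.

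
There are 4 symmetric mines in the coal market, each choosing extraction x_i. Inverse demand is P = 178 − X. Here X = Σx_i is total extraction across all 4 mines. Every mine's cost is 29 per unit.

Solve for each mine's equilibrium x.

29.8

A representative mine's profit is π_i = x_i(178 − X) − 29x_i, with X = x_i + Σ_{j≠i} x_j.
First-order condition: 149 − 2x_i − Σ_{j≠i} x_j = 0.
Imposing symmetry (x_j = x for all j) turns Σ_{j≠i} x_j into 3x, so 149 = 5x and x = 29.8.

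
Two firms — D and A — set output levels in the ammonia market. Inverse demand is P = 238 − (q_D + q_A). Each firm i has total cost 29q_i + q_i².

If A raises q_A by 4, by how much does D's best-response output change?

-1

Firm D's profit: π = q_D(238 − (q_D + q_A)) − 29q_D − q_D².
∂π/∂q_D = 209 − 4q_D − q_A = 0, so q_D = 52.25 − 0.25q_A.
The reaction-function slope is −0.25, so a 4-unit rise in q_A moves q_D by −0.25 × 4 = −1. D's best response falls — the actions are strategic substitutes.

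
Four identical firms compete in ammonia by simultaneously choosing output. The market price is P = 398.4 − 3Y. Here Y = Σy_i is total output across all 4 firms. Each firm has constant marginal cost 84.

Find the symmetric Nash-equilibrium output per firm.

20.96

A representative firm's profit is π_i = y_i(398.4 − 3Y) − 84y_i, with Y = y_i + Σ_{j≠i} y_j.
First-order condition: 314.4 − 6y_i − 3Σ_{j≠i} y_j = 0.
In a symmetric equilibrium every firm chooses the same y, so Σ_{j≠i} y_j = 3y. The condition becomes 314.4 − 15y = 0, giving y = 314.4/15 = 20.96.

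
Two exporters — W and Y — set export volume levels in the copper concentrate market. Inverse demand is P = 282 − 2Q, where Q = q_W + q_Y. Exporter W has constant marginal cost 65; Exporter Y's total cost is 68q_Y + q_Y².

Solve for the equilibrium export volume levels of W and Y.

43.7, 21.1

Exporter W's profit: π = q_W(282 − 2(q_W + q_Y)) − 65q_W.
∂π/∂q_W = 217 − 4q_W − 2q_Y = 0, so q_W = 54.25 − 0.5q_Y.
For Y: ∂π/∂q_Y = 214 − 6q_Y − 2q_W = 0 ⇒ q_Y = 107/3 − (1/3)q_W.
Plugging q_Y into W's best response: q_W = 54.25 − 0.5(107/3 − (1/3)q_W) ⇒ (5/6)q_W = 437/12, so q_W = 43.7.
Then q_Y = 107/3 − (1/3)·43.7 = 21.1.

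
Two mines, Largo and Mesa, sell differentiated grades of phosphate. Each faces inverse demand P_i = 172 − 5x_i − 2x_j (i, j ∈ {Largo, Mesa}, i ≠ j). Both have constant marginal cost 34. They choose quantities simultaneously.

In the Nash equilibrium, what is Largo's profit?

Mine Largo's profit: π = x_{Largo}(172 − 5x_{Largo} − 2x_{Mesa}) − 34x_{Largo}.
∂π/∂x_{Largo} = 138 − 10x_{Largo} − 2x_{Mesa} = 0 ⇒ x_{Largo} = 13.8 − 0.2x_{Mesa}.
By symmetry x_{Mesa} = x_{Largo}; substituting into the reaction function, 1.2x_{Largo} = 13.8 and x_{Largo} = 11.5.
P_{Largo} = 172 − 5·11.5 − 2·11.5 = 91.5.
Profit = (91.5 − 34)·11.5 = 661.25.

661.25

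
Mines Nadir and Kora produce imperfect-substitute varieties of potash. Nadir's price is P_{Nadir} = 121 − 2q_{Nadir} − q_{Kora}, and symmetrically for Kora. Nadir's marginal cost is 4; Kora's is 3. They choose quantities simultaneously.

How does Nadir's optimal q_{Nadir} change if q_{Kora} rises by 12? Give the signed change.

-3

Mine Nadir's profit: π = q_{Nadir}(121 − 2q_{Nadir} − q_{Kora}) − 4q_{Nadir}.
∂π/∂q_{Nadir} = 117 − 4q_{Nadir} − q_{Kora} = 0 ⇒ q_{Nadir} = 29.25 − 0.25q_{Kora}.
The reaction-function slope is −0.25, so a 12-unit rise in q_{Kora} moves q_{Nadir} by −0.25 × 12 = −3. Nadir's best response falls — the actions are strategic substitutes.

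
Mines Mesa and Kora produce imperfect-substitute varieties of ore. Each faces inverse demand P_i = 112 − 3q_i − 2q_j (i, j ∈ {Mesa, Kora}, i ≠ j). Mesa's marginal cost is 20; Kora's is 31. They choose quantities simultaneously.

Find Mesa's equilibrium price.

56.5625

Mine Mesa's profit: π = q_{Mesa}(112 − 3q_{Mesa} − 2q_{Kora}) − 20q_{Mesa}.
∂π/∂q_{Mesa} = 92 − 6q_{Mesa} − 2q_{Kora} = 0 ⇒ q_{Mesa} = 46/3 − (1/3)q_{Kora}.
Similarly q_{Kora} = 13.5 − (1/3)q_{Mesa}.
Plugging q_{Kora} into Mesa's best response: q_{Mesa} = 46/3 − (1/3)(13.5 − (1/3)q_{Mesa}) ⇒ (8/9)q_{Mesa} = 65/6, so q_{Mesa} = 12.1875.
Then q_{Kora} = 13.5 − (1/3)·12.1875 = 9.4375.
P_{Mesa} = 112 − 3·12.1875 − 2·9.4375 = 56.5625.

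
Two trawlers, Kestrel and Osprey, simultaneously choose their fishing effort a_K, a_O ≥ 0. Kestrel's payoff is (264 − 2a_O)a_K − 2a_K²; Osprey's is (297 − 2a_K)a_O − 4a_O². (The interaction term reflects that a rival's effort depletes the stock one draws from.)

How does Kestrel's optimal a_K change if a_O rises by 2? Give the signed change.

Expanding Kestrel's payoff: 264a_K − 2a_Oa_K − 2a_K².
∂π/∂a_K = 264 − 2a_O − 4a_K = 0, so a_K = 66 − 0.5a_O.
The reaction-function slope is −0.5, so a 2-unit rise in a_O moves a_K by −0.5 × 2 = −1. Kestrel's best response falls — the actions are strategic substitutes.

-1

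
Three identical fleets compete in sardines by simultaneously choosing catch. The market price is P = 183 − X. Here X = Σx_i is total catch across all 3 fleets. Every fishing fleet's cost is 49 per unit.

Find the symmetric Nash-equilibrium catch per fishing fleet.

33.5

A representative fishing fleet's profit is π_i = x_i(183 − X) − 49x_i, with X = x_i + Σ_{j≠i} x_j.
First-order condition: 134 − 2x_i − Σ_{j≠i} x_j = 0.
Imposing symmetry (x_j = x for all j) turns Σ_{j≠i} x_j into 2x, so 134 = 4x and x = 33.5.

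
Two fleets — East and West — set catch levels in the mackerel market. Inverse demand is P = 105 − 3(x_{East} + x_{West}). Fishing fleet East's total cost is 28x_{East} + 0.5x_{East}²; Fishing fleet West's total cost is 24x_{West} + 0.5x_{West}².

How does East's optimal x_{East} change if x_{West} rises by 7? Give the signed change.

-3

Fishing fleet East's profit: π = x_{East}(105 − 3(x_{East} + x_{West})) − 28x_{East} − 0.5x_{East}².
∂π/∂x_{East} = 77 − 7x_{East} − 3x_{West} = 0, so x_{East} = 11 − (3/7)x_{West}.
The reaction-function slope is −3/7, so a 7-unit rise in x_{West} moves x_{East} by −3/7 × 7 = −3. East's best response falls — the actions are strategic substitutes.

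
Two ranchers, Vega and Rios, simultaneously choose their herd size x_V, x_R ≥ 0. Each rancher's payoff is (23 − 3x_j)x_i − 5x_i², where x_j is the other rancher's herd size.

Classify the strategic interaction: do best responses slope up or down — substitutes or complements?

Vega's payoff is (23 − 3x_R)x_V − 5x_V².
∂π/∂x_V = 23 − 3x_R − 10x_V = 0, so x_V = 2.3 − 0.3x_R.
The best-response slope dx_V/dx_R = −0.3 < 0: the reaction function is downward-sloping, so the choices are strategic substitutes.

strategic substitutes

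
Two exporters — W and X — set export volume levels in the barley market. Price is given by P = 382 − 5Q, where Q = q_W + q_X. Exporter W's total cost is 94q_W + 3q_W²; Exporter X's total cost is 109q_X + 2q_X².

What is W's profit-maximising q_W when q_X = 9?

Exporter W's profit: π = q_W(382 − 5(q_W + q_X)) − 94q_W − 3q_W².
∂π/∂q_W = 288 − 16q_W − 5q_X = 0, so q_W = 18 − 0.3125q_X.
At q_X = 9: q_W = 18 − 0.3125·9 = 15.1875.

15.1875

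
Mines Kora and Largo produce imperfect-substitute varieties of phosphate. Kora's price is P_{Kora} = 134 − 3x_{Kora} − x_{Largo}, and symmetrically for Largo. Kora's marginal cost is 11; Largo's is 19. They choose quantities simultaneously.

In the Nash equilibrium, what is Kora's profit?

950.52

Mine Kora's profit: π = x_{Kora}(134 − 3x_{Kora} − x_{Largo}) − 11x_{Kora}.
∂π/∂x_{Kora} = 123 − 6x_{Kora} − x_{Largo} = 0 ⇒ x_{Kora} = 20.5 − (1/6)x_{Largo}.
Similarly x_{Largo} = 115/6 − (1/6)x_{Kora}.
Plugging x_{Largo} into Kora's best response: x_{Kora} = 20.5 − (1/6)(115/6 − (1/6)x_{Kora}) ⇒ (35/36)x_{Kora} = 623/36, so x_{Kora} = 17.8.
Then x_{Largo} = 115/6 − (1/6)·17.8 = 16.2.
P_{Kora} = 134 − 3·17.8 − 16.2 = 64.4.
Profit = (64.4 − 11)·17.8 = 950.52.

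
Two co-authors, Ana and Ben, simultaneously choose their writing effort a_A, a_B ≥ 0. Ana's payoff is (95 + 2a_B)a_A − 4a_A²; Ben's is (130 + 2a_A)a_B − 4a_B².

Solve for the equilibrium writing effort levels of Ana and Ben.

Expanding Ana's payoff: 95a_A + 2a_Ba_A − 4a_A².
∂π/∂a_A = 95 + 2a_B − 8a_A = 0, so a_A = 11.875 + 0.25a_B.
Likewise for Ben: a_B = 16.25 + 0.25a_A.
Plugging a_B into Ana's best response: a_A = 11.875 + 0.25(16.25 + 0.25a_A) ⇒ 0.9375a_A = 15.9375, so a_A = 17.
Then a_B = 16.25 + 0.25·17 = 20.5.

17, 20.5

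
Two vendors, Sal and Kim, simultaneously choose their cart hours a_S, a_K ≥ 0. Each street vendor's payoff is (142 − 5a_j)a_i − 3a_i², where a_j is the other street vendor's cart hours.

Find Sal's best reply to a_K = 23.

4.5

Sal's payoff is (142 − 5a_K)a_S − 3a_S².
∂π/∂a_S = 142 − 5a_K − 6a_S = 0, so a_S = 71/3 − (5/6)a_K.
At a_K = 23: a_S = 71/3 − (5/6)·23 = 4.5.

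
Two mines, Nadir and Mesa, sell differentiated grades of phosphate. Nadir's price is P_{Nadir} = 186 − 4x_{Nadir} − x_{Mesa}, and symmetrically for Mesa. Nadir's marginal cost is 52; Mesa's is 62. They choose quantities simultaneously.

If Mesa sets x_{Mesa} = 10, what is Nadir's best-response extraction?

15.5

Mine Nadir's profit: π = x_{Nadir}(186 − 4x_{Nadir} − x_{Mesa}) − 52x_{Nadir}.
∂π/∂x_{Nadir} = 134 − 8x_{Nadir} − x_{Mesa} = 0 ⇒ x_{Nadir} = 16.75 − 0.125x_{Mesa}.
At x_{Mesa} = 10: x_{Nadir} = 16.75 − 0.125·10 = 15.5.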